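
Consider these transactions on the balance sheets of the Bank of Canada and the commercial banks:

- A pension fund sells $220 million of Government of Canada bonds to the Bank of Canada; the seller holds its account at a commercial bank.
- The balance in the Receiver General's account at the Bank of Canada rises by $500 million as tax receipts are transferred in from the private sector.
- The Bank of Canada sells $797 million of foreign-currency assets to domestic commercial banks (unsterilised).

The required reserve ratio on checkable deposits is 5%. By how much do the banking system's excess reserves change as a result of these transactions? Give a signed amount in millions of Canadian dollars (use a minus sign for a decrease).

Asset purchase (from non-banks) $220 million: reserves +$220M, deposits +$220M.
Government account inflow $500 million: reserves −$500M, deposits −$500M.
FX sale $797 million: reserves −$797M, deposits 0.
Totals: Δreserves = −$1077M, Δdeposits = −$280M.
Δrequired reserves = 5% × −$280M = −$14M.
Δexcess reserves = Δreserves − Δrequired = −$1077M − (−$14M) = -$1063 million.

-$1063 million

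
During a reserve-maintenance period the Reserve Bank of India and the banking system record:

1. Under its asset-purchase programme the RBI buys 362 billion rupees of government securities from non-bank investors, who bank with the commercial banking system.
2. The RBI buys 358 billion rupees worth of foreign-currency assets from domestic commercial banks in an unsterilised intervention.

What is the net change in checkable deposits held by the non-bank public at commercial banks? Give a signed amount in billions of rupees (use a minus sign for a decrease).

RBI balance sheet:
  Assets:      Securities +362B, Foreign assets +358B
  Liabilities: Bank reserves +720B
Commercial banking system:
  Assets:      Reserves at CB +720B, Foreign assets −358B
  Liabilities: Checkable deposits +362B
So the change in checkable deposits held by the non-bank public at commercial banks is +362 billion.

+362 billion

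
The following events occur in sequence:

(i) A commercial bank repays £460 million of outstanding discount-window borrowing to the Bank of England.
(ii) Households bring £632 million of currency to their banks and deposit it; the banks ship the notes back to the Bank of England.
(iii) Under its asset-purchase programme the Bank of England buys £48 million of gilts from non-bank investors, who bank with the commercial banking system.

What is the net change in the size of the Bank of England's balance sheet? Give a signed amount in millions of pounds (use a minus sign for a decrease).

Discount-window repayment £460 million: a Bank of England asset is shed → −£460M.
Currency deposit £632 million: only the composition of liabilities changes → 0.
Asset purchase (from non-banks) £48 million: a Bank of England asset is acquired → +£48M.
Net: −460 + 0 + 48 = -£412 million.

-£412 million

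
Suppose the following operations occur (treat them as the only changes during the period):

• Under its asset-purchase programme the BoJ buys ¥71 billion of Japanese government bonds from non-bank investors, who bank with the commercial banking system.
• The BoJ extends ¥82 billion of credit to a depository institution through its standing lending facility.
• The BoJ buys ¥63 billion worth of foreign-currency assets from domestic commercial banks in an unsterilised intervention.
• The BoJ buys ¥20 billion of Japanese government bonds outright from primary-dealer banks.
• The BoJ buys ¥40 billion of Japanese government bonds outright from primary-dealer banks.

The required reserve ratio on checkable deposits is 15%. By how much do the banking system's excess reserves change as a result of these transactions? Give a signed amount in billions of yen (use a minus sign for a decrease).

Asset purchase (from non-banks) ¥71 billion: reserves +¥71B, deposits +¥71B.
Discount-window loan ¥82 billion: reserves +¥82B, deposits 0.
FX purchase ¥63 billion: reserves +¥63B, deposits 0.
OMO purchase (from banks) ¥20 billion: reserves +¥20B, deposits 0.
OMO purchase (from banks) ¥40 billion: reserves +¥40B, deposits 0.
Totals: Δreserves = +¥276B, Δdeposits = +¥71B.
Δrequired reserves = 15% × +¥71B = +¥10.65B.
Δexcess reserves = Δreserves − Δrequired = +¥276B − (+¥10.65B) = +¥265.35 billion.

+¥265.35 billion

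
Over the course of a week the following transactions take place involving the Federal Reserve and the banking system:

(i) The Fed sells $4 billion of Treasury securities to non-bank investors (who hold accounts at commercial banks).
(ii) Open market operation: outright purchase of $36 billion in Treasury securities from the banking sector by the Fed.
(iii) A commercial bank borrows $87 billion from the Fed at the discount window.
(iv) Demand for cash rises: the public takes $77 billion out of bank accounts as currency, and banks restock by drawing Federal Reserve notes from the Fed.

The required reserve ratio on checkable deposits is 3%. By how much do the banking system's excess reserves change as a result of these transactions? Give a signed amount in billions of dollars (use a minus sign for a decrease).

Asset sale (to non-banks) $4 billion: reserves −$4B, deposits −$4B.
OMO purchase (from banks) $36 billion: reserves +$36B, deposits 0.
Discount-window loan $87 billion: reserves +$87B, deposits 0.
Currency withdrawal $77 billion: reserves −$77B, deposits −$77B.
Totals: Δreserves = +$42B, Δdeposits = −$81B.
Δrequired reserves = 3% × −$81B = −$2.43B.
Δexcess reserves = Δreserves − Δrequired = +$42B − (−$2.43B) = +$44.43 billion.

+$44.43 billion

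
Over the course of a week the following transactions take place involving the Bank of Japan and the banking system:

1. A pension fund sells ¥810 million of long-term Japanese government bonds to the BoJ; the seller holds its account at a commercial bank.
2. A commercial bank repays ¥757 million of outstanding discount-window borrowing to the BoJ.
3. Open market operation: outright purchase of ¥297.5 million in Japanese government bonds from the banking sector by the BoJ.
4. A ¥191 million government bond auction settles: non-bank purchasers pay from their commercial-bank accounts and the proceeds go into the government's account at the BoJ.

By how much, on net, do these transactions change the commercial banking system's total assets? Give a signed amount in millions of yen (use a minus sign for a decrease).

-¥138 million

Asset purchase (from non-banks) ¥810 million: bank balance sheets expand → +¥810M.
Discount-window repayment ¥757 million: bank balance sheets shrink → −¥757M.
OMO purchase (from banks) ¥297.5 million: just an asset swap on bank balance sheets → 0.
Government account inflow ¥191 million: bank balance sheets shrink → −¥191M.
Net: 810 − 757 + 0 − 191 = -¥138 million.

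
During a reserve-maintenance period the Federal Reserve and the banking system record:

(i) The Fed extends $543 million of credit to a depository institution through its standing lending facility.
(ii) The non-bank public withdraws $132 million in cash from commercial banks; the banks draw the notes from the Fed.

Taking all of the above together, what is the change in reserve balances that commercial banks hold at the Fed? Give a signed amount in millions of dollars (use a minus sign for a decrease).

+$411 million

Discount-window loan $543 million: the loan is credited to the bank's reserve account → +$543M.
Currency withdrawal $132 million: banks swap reserves for currency → −$132M.
Net: 543 − 132 = +$411 million.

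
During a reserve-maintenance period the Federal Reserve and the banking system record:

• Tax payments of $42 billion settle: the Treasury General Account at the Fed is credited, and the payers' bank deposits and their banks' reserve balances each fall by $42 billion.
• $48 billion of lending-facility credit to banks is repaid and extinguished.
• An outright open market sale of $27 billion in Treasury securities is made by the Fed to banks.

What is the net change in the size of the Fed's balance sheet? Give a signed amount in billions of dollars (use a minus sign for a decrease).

-$75 billion

Government account inflow $42 billion: only the composition of liabilities changes → 0.
Discount-window repayment $48 billion: a Fed asset is shed → −$48B.
OMO sale (to banks) $27 billion: a Fed asset is shed → −$27B.
Net: 0 − 48 − 27 = -$75 billion.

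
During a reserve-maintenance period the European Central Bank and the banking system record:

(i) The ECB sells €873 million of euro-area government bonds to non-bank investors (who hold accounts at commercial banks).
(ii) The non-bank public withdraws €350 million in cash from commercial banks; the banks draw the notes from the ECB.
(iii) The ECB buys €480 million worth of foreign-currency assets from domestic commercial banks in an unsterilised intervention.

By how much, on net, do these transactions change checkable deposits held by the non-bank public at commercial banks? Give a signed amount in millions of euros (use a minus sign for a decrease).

ECB balance sheet:
  Assets:      Securities −€873M, Foreign assets +€480M
  Liabilities: Bank reserves −€743M, Currency in circulation +€350M
Commercial banking system:
  Assets:      Reserves at CB −€743M, Foreign assets −€480M
  Liabilities: Checkable deposits −€1223M
So the change in checkable deposits held by the non-bank public at commercial banks is -€1223 million.

-€1223 million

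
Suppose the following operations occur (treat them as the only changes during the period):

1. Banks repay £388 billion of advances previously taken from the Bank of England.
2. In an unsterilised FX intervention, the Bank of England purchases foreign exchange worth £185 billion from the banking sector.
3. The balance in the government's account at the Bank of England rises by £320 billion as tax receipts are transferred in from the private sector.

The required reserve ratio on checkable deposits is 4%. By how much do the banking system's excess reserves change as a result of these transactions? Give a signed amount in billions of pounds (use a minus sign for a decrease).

Discount-window repayment £388 billion: reserves −£388B, deposits 0.
FX purchase £185 billion: reserves +£185B, deposits 0.
Government account inflow £320 billion: reserves −£320B, deposits −£320B.
Totals: Δreserves = −£523B, Δdeposits = −£320B.
Δrequired reserves = 4% × −£320B = −£12.8B.
Δexcess reserves = Δreserves − Δrequired = −£523B − (−£12.8B) = -£510.2 billion.

-£510.2 billion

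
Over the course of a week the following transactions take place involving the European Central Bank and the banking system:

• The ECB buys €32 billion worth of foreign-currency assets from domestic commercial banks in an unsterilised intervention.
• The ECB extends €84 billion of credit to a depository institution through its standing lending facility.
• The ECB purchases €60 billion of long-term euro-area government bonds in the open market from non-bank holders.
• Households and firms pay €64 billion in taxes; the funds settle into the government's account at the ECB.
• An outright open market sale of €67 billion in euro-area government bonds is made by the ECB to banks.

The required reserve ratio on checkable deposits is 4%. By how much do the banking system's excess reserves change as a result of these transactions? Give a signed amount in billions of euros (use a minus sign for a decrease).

+€45.16 billion

FX purchase €32 billion: reserves +€32B, deposits 0.
Discount-window loan €84 billion: reserves +€84B, deposits 0.
Asset purchase (from non-banks) €60 billion: reserves +€60B, deposits +€60B.
Government account inflow €64 billion: reserves −€64B, deposits −€64B.
OMO sale (to banks) €67 billion: reserves −€67B, deposits 0.
Totals: Δreserves = +€45B, Δdeposits = −€4B.
Δrequired reserves = 4% × −€4B = −€0.16B.
Δexcess reserves = Δreserves − Δrequired = +€45B − (−€0.16B) = +€45.16 billion.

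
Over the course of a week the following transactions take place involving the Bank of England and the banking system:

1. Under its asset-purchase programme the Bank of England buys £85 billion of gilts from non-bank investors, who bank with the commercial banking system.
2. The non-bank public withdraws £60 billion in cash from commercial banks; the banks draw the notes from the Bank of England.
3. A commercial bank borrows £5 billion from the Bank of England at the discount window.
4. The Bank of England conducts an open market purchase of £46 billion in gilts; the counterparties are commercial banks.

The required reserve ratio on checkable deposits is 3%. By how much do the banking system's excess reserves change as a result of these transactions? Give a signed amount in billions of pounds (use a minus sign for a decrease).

+£75.25 billion

Asset purchase (from non-banks) £85 billion: reserves +£85B, deposits +£85B.
Currency withdrawal £60 billion: reserves −£60B, deposits −£60B.
Discount-window loan £5 billion: reserves +£5B, deposits 0.
OMO purchase (from banks) £46 billion: reserves +£46B, deposits 0.
Totals: Δreserves = +£76B, Δdeposits = +£25B.
Δrequired reserves = 3% × +£25B = +£0.75B.
Δexcess reserves = Δreserves − Δrequired = +£76B − (+£0.75B) = +£75.25 billion.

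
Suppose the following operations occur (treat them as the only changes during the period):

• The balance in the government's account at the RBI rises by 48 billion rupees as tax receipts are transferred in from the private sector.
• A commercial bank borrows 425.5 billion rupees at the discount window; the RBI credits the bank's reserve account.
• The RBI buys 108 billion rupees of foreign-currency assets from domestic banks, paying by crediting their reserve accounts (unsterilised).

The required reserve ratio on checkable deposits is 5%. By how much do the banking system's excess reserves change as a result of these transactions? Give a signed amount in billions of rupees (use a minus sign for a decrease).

Government account inflow 48 billion rupees: reserves −48B, deposits −48B.
Discount-window loan 425.5 billion rupees: reserves +425.5B, deposits 0.
FX purchase 108 billion rupees: reserves +108B, deposits 0.
Totals: Δreserves = +485.5B, Δdeposits = −48B.
Δrequired reserves = 5% × −48B = −2.4B.
Δexcess reserves = Δreserves − Δrequired = +485.5B − (−2.4B) = +487.9 billion.

+487.9 billion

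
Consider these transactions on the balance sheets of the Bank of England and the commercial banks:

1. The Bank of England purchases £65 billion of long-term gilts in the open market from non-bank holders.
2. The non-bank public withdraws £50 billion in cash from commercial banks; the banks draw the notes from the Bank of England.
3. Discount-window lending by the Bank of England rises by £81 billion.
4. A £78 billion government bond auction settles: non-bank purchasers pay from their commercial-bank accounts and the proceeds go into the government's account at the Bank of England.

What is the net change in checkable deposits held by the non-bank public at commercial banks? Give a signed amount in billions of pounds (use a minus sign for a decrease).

Asset purchase (from non-banks) £65 billion: non-bank counterparties' bank balances rise → +£65B.
Currency withdrawal £50 billion: non-bank counterparties' bank balances fall → −£50B.
Discount-window loan £81 billion: the counterparty is a bank, so public deposits are unchanged → 0.
Government account inflow £78 billion: non-bank counterparties' bank balances fall → −£78B.
Net: 65 − 50 + 0 − 78 = -£63 billion.

-£63 billion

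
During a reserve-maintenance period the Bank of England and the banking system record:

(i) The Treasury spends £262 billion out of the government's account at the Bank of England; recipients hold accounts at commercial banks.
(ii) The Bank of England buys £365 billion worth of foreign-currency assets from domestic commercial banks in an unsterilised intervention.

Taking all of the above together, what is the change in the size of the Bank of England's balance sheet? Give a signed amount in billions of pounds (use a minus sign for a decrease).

+£365 billion

Government spending £262 billion: only the composition of liabilities changes → 0.
FX purchase £365 billion: a Bank of England asset is acquired → +£365B.
Net: 0 + 365 = +£365 billion.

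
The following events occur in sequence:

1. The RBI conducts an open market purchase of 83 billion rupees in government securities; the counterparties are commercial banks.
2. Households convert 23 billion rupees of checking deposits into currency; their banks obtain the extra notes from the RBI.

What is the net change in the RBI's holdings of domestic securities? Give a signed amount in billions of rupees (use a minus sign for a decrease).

+83 billion

OMO purchase (from banks) 83 billion rupees: securities added to the RBI's portfolio → +83B.
Currency withdrawal 23 billion rupees: the RBI's securities portfolio is untouched → 0.
Net: 83 + 0 = +83 billion.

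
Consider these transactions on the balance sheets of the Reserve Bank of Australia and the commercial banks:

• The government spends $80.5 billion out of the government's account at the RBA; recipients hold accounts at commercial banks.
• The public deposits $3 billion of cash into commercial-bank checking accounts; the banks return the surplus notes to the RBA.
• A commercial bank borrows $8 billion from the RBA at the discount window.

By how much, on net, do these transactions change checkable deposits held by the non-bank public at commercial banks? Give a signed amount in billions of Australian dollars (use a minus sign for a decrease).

+$83.5 billion

RBA balance sheet:
  Assets:      Loans to banks +$8B
  Liabilities: Bank reserves +$91.5B, Currency in circulation −$3B, Government deposits −$80.5B
Commercial banking system:
  Assets:      Reserves at CB +$91.5B
  Liabilities: Checkable deposits +$83.5B, Borrowings from CB +$8B
So the change in checkable deposits held by the non-bank public at commercial banks is +$83.5 billion.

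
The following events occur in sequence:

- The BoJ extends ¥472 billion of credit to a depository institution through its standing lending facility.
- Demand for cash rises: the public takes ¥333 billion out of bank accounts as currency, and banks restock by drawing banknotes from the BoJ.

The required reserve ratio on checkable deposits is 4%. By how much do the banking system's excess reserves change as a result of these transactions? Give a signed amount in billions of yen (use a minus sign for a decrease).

Discount-window loan ¥472 billion: reserves +¥472B, deposits 0.
Currency withdrawal ¥333 billion: reserves −¥333B, deposits −¥333B.
Totals: Δreserves = +¥139B, Δdeposits = −¥333B.
Δrequired reserves = 4% × −¥333B = −¥13.32B.
Δexcess reserves = Δreserves − Δrequired = +¥139B − (−¥13.32B) = +¥152.32 billion.

+¥152.32 billion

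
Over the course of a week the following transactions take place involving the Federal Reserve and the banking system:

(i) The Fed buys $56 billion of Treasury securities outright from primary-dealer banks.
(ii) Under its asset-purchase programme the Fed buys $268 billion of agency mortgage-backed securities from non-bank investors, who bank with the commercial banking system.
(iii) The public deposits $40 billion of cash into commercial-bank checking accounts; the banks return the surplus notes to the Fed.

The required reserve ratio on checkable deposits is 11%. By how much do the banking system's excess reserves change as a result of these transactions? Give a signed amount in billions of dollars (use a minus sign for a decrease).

+$330.12 billion

OMO purchase (from banks) $56 billion: reserves +$56B, deposits 0.
Asset purchase (from non-banks) $268 billion: reserves +$268B, deposits +$268B.
Currency deposit $40 billion: reserves +$40B, deposits +$40B.
Totals: Δreserves = +$364B, Δdeposits = +$308B.
Δrequired reserves = 11% × +$308B = +$33.88B.
Δexcess reserves = Δreserves − Δrequired = +$364B − (+$33.88B) = +$330.12 billion.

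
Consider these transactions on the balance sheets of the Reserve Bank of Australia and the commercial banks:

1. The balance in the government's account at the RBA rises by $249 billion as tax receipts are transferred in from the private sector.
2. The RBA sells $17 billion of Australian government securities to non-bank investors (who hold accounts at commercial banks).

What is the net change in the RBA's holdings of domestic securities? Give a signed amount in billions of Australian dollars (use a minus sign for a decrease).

-$17 billion

RBA balance sheet:
  Assets:      Securities −$17B
  Liabilities: Bank reserves −$266B, Government deposits +$249B
So the change in the RBA's holdings of domestic securities is -$17 billion.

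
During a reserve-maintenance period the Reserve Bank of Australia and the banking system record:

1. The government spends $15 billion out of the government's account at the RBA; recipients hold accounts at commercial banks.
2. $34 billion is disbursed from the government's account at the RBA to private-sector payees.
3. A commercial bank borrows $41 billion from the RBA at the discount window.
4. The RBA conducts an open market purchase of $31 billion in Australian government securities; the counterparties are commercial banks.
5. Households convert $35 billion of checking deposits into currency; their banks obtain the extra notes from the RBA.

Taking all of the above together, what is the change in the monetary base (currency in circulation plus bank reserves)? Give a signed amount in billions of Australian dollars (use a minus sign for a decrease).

RBA balance sheet:
  Assets:      Securities +$31B, Loans to banks +$41B
  Liabilities: Bank reserves +$86B, Currency in circulation +$35B, Government deposits −$49B
Monetary base = currency + reserves: +$35B + (+$86B) = +$121 billion.

+$121 billion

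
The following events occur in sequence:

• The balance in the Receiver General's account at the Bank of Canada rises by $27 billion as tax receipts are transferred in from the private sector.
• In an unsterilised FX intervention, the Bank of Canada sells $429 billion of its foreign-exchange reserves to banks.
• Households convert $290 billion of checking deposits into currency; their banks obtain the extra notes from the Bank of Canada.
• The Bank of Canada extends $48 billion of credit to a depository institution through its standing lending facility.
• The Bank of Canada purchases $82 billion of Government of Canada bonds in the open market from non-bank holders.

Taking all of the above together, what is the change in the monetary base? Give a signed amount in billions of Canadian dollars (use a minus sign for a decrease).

Bank of Canada balance sheet:
  Assets:      Securities +$82B, Loans to banks +$48B, Foreign assets −$429B
  Liabilities: Bank reserves −$616B, Currency in circulation +$290B, Government deposits +$27B
Commercial banking system:
  Assets:      Reserves at CB −$616B, Foreign assets +$429B
  Liabilities: Checkable deposits −$235B, Borrowings from CB +$48B
Monetary base = currency + reserves: +$290B + (−$616B) = -$326 billion.

-$326 billion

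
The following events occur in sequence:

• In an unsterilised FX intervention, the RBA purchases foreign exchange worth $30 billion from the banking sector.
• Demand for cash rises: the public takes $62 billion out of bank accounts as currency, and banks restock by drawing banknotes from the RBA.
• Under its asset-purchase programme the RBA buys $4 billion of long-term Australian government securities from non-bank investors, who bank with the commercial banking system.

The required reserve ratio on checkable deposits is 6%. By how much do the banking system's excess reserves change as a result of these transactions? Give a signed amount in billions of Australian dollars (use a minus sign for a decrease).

-$24.52 billion

FX purchase $30 billion: reserves +$30B, deposits 0.
Currency withdrawal $62 billion: reserves −$62B, deposits −$62B.
Asset purchase (from non-banks) $4 billion: reserves +$4B, deposits +$4B.
Totals: Δreserves = −$28B, Δdeposits = −$58B.
Δrequired reserves = 6% × −$58B = −$3.48B.
Δexcess reserves = Δreserves − Δrequired = −$28B − (−$3.48B) = -$24.52 billion.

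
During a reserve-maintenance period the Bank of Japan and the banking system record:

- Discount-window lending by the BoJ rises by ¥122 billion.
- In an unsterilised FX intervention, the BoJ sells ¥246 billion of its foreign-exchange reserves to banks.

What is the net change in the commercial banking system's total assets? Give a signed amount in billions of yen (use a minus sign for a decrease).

+¥122 billion

Discount-window loan ¥122 billion: bank balance sheets expand → +¥122B.
FX sale ¥246 billion: just an asset swap on bank balance sheets → 0.
Net: 122 + 0 = +¥122 billion.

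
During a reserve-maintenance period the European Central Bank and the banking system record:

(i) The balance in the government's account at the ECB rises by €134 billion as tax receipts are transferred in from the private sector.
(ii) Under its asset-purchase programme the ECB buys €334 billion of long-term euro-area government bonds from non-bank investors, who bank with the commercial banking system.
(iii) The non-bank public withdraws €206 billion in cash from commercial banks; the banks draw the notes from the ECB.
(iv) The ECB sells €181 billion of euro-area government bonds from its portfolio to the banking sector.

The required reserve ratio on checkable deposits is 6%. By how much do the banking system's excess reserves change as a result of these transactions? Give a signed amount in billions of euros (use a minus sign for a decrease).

Government account inflow €134 billion: reserves −€134B, deposits −€134B.
Asset purchase (from non-banks) €334 billion: reserves +€334B, deposits +€334B.
Currency withdrawal €206 billion: reserves −€206B, deposits −€206B.
OMO sale (to banks) €181 billion: reserves −€181B, deposits 0.
Totals: Δreserves = −€187B, Δdeposits = −€6B.
Δrequired reserves = 6% × −€6B = −€0.36B.
Δexcess reserves = Δreserves − Δrequired = −€187B − (−€0.36B) = -€186.64 billion.

-€186.64 billion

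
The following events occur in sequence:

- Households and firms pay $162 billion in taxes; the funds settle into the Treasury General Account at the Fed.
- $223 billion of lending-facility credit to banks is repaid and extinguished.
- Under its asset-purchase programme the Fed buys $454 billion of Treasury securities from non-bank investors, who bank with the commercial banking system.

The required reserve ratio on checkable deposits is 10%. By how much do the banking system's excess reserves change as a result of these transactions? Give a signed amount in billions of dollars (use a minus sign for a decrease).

+$39.8 billion

Government account inflow $162 billion: reserves −$162B, deposits −$162B.
Discount-window repayment $223 billion: reserves −$223B, deposits 0.
Asset purchase (from non-banks) $454 billion: reserves +$454B, deposits +$454B.
Totals: Δreserves = +$69B, Δdeposits = +$292B.
Δrequired reserves = 10% × +$292B = +$29.2B.
Δexcess reserves = Δreserves − Δrequired = +$69B − (+$29.2B) = +$39.8 billion.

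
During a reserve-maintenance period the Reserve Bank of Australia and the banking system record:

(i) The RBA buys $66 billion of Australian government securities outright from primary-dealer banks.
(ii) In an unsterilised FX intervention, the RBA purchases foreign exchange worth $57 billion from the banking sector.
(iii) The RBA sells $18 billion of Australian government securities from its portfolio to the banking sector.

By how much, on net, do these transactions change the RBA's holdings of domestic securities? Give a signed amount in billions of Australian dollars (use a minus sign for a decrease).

+$48 billion

RBA balance sheet:
  Assets:      Securities +$48B, Foreign assets +$57B
  Liabilities: Bank reserves +$105B
Commercial banking system:
  Assets:      Reserves at CB +$105B, Securities −$48B, Foreign assets −$57B
  Liabilities: no change
So the change in the RBA's holdings of domestic securities is +$48 billion.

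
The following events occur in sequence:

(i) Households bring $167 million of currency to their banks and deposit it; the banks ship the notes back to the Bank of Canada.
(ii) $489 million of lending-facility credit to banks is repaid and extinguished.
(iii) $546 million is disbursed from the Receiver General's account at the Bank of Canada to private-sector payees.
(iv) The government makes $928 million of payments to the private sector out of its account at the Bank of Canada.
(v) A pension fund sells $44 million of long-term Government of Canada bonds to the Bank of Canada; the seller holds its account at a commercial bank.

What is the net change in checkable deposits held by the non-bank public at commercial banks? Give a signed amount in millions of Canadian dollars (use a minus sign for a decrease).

Currency deposit $167 million: non-bank counterparties' bank balances rise → +$167M.
Discount-window repayment $489 million: the counterparty is a bank, so public deposits are unchanged → 0.
Government spending $546 million: non-bank counterparties' bank balances rise → +$546M.
Government spending $928 million: non-bank counterparties' bank balances rise → +$928M.
Asset purchase (from non-banks) $44 million: non-bank counterparties' bank balances rise → +$44M.
Net: 167 + 0 + 546 + 928 + 44 = +$1685 million.

+$1685 million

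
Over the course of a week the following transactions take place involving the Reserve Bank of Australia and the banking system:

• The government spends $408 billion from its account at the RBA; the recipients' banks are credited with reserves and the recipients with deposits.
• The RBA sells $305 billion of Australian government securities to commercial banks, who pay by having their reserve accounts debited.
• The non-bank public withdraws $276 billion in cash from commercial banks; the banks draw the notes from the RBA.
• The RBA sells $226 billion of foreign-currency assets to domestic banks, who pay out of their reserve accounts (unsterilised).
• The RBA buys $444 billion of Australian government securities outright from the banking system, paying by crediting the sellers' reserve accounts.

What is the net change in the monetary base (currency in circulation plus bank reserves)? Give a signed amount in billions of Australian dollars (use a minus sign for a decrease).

+$321 billion

Government spending $408 billion: a non-base liability converts back to reserves → +$408B.
OMO sale (to banks) $305 billion: RBA balance sheet contracts → −$305B.
Currency withdrawal $276 billion: just a shift between currency and reserves — both are base money → 0.
FX sale $226 billion: RBA balance sheet contracts → −$226B.
OMO purchase (from banks) $444 billion: RBA balance sheet expands → +$444B.
Net: 408 − 305 + 0 − 226 + 444 = +$321 billion.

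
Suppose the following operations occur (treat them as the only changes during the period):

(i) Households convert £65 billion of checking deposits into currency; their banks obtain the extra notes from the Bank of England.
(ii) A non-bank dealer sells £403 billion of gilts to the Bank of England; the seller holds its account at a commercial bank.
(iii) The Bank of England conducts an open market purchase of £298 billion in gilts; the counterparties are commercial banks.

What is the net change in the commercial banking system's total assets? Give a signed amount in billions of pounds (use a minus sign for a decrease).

+£338 billion

Currency withdrawal £65 billion: bank balance sheets shrink → −£65B.
Asset purchase (from non-banks) £403 billion: bank balance sheets expand → +£403B.
OMO purchase (from banks) £298 billion: just an asset swap on bank balance sheets → 0.
Net: −65 + 403 + 0 = +£338 billion.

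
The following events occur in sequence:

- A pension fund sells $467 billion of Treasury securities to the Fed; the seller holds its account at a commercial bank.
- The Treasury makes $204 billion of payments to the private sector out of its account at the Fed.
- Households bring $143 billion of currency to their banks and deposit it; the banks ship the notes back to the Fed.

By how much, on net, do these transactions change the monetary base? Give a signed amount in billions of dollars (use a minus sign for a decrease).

Asset purchase (from non-banks) $467 billion: Fed balance sheet expands → +$467B.
Government spending $204 billion: a non-base liability converts back to reserves → +$204B.
Currency deposit $143 billion: just a shift between currency and reserves — both are base money → 0.
Net: 467 + 204 + 0 = +$671 billion.

+$671 billion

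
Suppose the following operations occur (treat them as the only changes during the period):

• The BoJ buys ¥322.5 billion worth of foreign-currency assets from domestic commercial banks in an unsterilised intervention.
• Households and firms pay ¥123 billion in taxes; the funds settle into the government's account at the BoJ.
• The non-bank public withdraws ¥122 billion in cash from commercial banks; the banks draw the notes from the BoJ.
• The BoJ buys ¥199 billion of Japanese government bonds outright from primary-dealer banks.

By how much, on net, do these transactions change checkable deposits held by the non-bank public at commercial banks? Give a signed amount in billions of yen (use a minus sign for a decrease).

BoJ balance sheet:
  Assets:      Securities +¥199B, Foreign assets +¥322.5B
  Liabilities: Bank reserves +¥276.5B, Currency in circulation +¥122B, Government deposits +¥123B
Commercial banking system:
  Assets:      Reserves at CB +¥276.5B, Securities −¥199B, Foreign assets −¥322.5B
  Liabilities: Checkable deposits −¥245B
So the change in checkable deposits held by the non-bank public at commercial banks is -¥245 billion.

-¥245 billion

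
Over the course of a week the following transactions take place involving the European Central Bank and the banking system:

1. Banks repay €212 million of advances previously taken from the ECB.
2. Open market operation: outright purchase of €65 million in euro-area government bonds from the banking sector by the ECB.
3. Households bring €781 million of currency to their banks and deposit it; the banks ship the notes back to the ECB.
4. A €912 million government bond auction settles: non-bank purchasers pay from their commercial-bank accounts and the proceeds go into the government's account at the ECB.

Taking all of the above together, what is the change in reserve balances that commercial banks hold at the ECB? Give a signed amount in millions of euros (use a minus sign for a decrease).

-€278 million

Discount-window repayment €212 million: repayment is debited from reserves → −€212M.
OMO purchase (from banks) €65 million: the ECB pays by crediting reserve accounts → +€65M.
Currency deposit €781 million: returned notes are swapped for reserve credit → +€781M.
Government account inflow €912 million: funds move from bank reserves into the government account → −€912M.
Net: −212 + 65 + 781 − 912 = -€278 million.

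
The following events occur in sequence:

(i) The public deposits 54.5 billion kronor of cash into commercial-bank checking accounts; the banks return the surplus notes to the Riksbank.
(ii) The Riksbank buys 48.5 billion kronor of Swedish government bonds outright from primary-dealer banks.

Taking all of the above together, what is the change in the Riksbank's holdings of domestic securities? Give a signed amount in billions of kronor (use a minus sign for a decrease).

+48.5 billion

Currency deposit 54.5 billion kronor: the Riksbank's securities portfolio is untouched → 0.
OMO purchase (from banks) 48.5 billion kronor: securities added to the Riksbank's portfolio → +48.5B.
Net: 0 + 48.5 = +48.5 billion.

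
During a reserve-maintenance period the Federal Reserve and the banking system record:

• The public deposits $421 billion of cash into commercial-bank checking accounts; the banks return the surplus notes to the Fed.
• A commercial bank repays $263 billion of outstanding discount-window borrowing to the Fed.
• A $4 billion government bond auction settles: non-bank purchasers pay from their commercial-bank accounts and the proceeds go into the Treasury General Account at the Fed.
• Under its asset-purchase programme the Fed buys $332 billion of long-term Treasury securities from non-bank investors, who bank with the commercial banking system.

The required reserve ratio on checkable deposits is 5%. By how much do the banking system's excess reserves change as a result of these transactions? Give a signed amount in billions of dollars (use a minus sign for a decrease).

+$448.55 billion

Currency deposit $421 billion: reserves +$421B, deposits +$421B.
Discount-window repayment $263 billion: reserves −$263B, deposits 0.
Government account inflow $4 billion: reserves −$4B, deposits −$4B.
Asset purchase (from non-banks) $332 billion: reserves +$332B, deposits +$332B.
Totals: Δreserves = +$486B, Δdeposits = +$749B.
Δrequired reserves = 5% × +$749B = +$37.45B.
Δexcess reserves = Δreserves − Δrequired = +$486B − (+$37.45B) = +$448.55 billion.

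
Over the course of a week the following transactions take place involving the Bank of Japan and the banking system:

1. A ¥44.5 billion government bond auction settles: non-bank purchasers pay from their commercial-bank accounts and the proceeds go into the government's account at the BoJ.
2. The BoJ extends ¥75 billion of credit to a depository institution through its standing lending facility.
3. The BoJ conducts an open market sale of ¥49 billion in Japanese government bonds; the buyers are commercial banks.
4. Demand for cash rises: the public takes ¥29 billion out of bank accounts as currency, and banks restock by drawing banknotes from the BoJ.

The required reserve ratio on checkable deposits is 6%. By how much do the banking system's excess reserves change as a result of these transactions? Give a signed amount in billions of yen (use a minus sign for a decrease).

Government account inflow ¥44.5 billion: reserves −¥44.5B, deposits −¥44.5B.
Discount-window loan ¥75 billion: reserves +¥75B, deposits 0.
OMO sale (to banks) ¥49 billion: reserves −¥49B, deposits 0.
Currency withdrawal ¥29 billion: reserves −¥29B, deposits −¥29B.
Totals: Δreserves = −¥47.5B, Δdeposits = −¥73.5B.
Δrequired reserves = 6% × −¥73.5B = −¥4.41B.
Δexcess reserves = Δreserves − Δrequired = −¥47.5B − (−¥4.41B) = -¥43.09 billion.

-¥43.09 billion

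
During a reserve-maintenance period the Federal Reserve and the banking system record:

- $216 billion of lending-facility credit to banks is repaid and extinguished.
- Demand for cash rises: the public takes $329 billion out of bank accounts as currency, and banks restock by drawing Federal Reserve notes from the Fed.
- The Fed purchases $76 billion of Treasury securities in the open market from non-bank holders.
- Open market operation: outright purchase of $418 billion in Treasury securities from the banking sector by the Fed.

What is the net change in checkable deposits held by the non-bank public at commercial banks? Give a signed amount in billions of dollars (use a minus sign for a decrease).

Discount-window repayment $216 billion: the counterparty is a bank, so public deposits are unchanged → 0.
Currency withdrawal $329 billion: non-bank counterparties' bank balances fall → −$329B.
Asset purchase (from non-banks) $76 billion: non-bank counterparties' bank balances rise → +$76B.
OMO purchase (from banks) $418 billion: the counterparty is a bank, so public deposits are unchanged → 0.
Net: 0 − 329 + 76 + 0 = -$253 billion.

-$253 billion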